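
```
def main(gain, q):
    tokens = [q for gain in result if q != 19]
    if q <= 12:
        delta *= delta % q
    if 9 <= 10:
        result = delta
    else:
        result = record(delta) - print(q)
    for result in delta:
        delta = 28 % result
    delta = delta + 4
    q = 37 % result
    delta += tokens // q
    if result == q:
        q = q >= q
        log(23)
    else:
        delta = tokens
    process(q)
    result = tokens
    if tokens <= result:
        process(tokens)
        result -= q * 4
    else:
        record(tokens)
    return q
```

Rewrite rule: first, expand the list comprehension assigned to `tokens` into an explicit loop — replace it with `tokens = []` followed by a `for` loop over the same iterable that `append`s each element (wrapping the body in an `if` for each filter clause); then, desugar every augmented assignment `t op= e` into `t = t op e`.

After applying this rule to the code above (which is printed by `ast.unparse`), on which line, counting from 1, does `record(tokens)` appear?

28

Transformed code:
def main(gain, q):
    tokens = []
    for gain in result:
        if q != 19:
            tokens.append(q)
    if q <= 12:
        delta = delta * (delta % q)
    if 9 <= 10:
        result = delta
    else:
        result = record(delta) - print(q)
    for result in delta:
        delta = 28 % result
    delta = delta + 4
    q = 37 % result
    delta = delta + tokens // q
    if result == q:
        q = q >= q
        log(23)
    else:
        delta = tokens
    process(q)
    result = tokens
    if tokens <= result:
        process(tokens)
        result = result - q * 4
    else:
        record(tokens)
    return q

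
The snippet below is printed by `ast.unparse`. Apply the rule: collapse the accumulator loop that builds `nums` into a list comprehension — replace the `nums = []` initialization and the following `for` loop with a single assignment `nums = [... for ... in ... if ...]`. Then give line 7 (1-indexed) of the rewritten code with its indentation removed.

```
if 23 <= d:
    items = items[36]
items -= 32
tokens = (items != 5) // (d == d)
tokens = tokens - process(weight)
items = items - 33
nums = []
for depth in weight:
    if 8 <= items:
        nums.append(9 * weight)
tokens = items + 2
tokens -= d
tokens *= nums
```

Transformed code:
if 23 <= d:
    items = items[36]
items -= 32
tokens = (items != 5) // (d == d)
tokens = tokens - process(weight)
items = items - 33
nums = [9 * weight for depth in weight if 8 <= items]
tokens = items + 2
tokens -= d
tokens *= nums

nums = [9 * weight for depth in weight if 8 <= items]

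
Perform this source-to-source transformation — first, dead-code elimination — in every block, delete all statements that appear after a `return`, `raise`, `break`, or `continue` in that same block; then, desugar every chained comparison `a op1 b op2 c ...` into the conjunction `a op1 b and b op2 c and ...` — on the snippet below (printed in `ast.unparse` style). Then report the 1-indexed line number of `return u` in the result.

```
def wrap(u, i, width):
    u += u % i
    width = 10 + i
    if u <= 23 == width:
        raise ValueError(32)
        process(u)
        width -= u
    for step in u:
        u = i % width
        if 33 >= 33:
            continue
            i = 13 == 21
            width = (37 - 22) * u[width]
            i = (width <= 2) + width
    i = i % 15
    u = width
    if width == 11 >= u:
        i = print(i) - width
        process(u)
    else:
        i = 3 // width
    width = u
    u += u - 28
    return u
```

Transformed code:
def wrap(u, i, width):
    u += u % i
    width = 10 + i
    if u <= 23 and 23 == width:
        raise ValueError(32)
    for step in u:
        u = i % width
        if 33 >= 33:
            continue
    i = i % 15
    u = width
    if width == 11 and 11 >= u:
        i = print(i) - width
        process(u)
    else:
        i = 3 // width
    width = u
    u += u - 28
    return u

19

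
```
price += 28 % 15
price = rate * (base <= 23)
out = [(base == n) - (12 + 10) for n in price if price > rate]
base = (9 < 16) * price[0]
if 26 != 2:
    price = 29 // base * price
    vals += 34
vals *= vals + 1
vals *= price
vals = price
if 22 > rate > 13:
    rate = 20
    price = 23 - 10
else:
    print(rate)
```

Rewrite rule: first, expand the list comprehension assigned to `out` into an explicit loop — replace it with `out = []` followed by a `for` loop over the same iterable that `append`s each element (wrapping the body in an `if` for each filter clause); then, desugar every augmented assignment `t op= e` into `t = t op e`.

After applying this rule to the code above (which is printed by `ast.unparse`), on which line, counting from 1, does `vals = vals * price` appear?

12

Transformed code:
price = price + 28 % 15
price = rate * (base <= 23)
out = []
for n in price:
    if price > rate:
        out.append((base == n) - (12 + 10))
base = (9 < 16) * price[0]
if 26 != 2:
    price = 29 // base * price
    vals = vals + 34
vals = vals * (vals + 1)
vals = vals * price
vals = price
if 22 > rate > 13:
    rate = 20
    price = 23 - 10
else:
    print(rate)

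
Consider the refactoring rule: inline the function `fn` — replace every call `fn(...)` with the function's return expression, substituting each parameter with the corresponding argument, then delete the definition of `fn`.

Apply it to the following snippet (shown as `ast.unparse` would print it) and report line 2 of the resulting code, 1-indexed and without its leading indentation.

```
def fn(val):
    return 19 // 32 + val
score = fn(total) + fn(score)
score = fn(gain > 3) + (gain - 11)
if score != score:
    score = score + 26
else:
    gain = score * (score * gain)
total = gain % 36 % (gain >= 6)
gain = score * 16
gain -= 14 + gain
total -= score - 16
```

score = 19 // 32 + (gain > 3) + (gain - 11)

Transformed code:
score = 19 // 32 + total + (19 // 32 + score)
score = 19 // 32 + (gain > 3) + (gain - 11)
if score != score:
    score = score + 26
else:
    gain = score * (score * gain)
total = gain % 36 % (gain >= 6)
gain = score * 16
gain -= 14 + gain
total -= score - 16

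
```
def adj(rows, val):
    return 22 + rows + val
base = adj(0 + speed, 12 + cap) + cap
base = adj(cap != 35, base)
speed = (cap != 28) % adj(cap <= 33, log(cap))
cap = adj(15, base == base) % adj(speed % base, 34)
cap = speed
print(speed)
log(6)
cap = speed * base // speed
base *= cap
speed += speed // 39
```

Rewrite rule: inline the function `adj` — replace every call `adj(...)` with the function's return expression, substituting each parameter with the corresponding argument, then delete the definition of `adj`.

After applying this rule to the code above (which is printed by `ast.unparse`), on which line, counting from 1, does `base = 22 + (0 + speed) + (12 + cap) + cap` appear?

1

Transformed code:
base = 22 + (0 + speed) + (12 + cap) + cap
base = 22 + (cap != 35) + base
speed = (cap != 28) % (22 + (cap <= 33) + log(cap))
cap = (22 + 15 + (base == base)) % (22 + speed % base + 34)
cap = speed
print(speed)
log(6)
cap = speed * base // speed
base *= cap
speed += speed // 39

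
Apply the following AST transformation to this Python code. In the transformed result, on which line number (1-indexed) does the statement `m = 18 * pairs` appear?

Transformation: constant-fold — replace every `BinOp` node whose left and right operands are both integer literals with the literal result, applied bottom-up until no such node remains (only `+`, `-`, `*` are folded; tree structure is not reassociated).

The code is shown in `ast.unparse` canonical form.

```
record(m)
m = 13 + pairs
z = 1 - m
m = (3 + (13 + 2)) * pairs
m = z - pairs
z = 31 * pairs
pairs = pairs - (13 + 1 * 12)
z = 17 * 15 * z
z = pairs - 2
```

Transformed code:
record(m)
m = 13 + pairs
z = 1 - m
m = 18 * pairs
m = z - pairs
z = 31 * pairs
pairs = pairs - 25
z = 255 * z
z = pairs - 2

4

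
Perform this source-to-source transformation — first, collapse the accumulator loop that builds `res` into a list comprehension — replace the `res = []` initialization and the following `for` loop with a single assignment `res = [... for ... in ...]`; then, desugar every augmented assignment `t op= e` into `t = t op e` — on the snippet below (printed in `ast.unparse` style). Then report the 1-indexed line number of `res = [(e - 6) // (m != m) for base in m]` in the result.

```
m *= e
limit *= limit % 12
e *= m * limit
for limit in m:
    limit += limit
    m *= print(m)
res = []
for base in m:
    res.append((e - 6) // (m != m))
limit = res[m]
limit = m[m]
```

7

Transformed code:
m = m * e
limit = limit * (limit % 12)
e = e * (m * limit)
for limit in m:
    limit = limit + limit
    m = m * print(m)
res = [(e - 6) // (m != m) for base in m]
limit = res[m]
limit = m[m]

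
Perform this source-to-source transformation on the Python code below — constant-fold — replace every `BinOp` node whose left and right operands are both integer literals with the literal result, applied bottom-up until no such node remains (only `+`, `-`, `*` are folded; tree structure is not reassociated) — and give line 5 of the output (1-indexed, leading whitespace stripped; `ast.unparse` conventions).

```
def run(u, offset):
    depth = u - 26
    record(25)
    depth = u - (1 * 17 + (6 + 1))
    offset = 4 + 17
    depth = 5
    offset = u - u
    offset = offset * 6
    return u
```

offset = 21

Transformed code:
def run(u, offset):
    depth = u - 26
    record(25)
    depth = u - 24
    offset = 21
    depth = 5
    offset = u - u
    offset = offset * 6
    return u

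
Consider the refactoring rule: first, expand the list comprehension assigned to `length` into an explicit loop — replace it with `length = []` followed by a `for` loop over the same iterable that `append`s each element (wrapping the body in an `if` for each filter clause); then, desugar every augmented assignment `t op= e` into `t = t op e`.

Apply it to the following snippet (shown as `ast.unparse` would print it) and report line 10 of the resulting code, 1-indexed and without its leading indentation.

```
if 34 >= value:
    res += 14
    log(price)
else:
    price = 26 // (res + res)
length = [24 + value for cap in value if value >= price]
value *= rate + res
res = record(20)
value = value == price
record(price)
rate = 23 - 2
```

value = value * (rate + res)

Transformed code:
if 34 >= value:
    res = res + 14
    log(price)
else:
    price = 26 // (res + res)
length = []
for cap in value:
    if value >= price:
        length.append(24 + value)
value = value * (rate + res)
res = record(20)
value = value == price
record(price)
rate = 23 - 2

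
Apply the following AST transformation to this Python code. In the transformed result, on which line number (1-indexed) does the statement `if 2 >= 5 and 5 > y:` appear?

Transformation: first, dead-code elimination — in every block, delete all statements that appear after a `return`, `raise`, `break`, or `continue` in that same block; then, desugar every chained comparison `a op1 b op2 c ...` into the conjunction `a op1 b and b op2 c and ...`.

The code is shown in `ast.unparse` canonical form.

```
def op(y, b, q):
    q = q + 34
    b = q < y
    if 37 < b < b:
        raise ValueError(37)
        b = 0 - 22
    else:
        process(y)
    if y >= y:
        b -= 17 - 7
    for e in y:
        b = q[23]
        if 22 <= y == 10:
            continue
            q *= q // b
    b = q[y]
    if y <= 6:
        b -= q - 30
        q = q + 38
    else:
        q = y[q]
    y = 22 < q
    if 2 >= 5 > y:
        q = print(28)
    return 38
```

Transformed code:
def op(y, b, q):
    q = q + 34
    b = q < y
    if 37 < b and b < b:
        raise ValueError(37)
    else:
        process(y)
    if y >= y:
        b -= 17 - 7
    for e in y:
        b = q[23]
        if 22 <= y and y == 10:
            continue
    b = q[y]
    if y <= 6:
        b -= q - 30
        q = q + 38
    else:
        q = y[q]
    y = 22 < q
    if 2 >= 5 and 5 > y:
        q = print(28)
    return 38

21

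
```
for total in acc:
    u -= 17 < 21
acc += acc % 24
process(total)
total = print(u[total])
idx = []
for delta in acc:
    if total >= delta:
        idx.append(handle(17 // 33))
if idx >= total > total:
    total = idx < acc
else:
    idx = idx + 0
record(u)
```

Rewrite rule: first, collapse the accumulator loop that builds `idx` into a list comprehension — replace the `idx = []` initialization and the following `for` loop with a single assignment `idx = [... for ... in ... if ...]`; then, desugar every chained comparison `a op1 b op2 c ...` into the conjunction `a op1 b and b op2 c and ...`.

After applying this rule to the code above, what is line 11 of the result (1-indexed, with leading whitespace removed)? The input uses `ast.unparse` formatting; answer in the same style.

record(u)

Transformed code:
for total in acc:
    u -= 17 < 21
acc += acc % 24
process(total)
total = print(u[total])
idx = [handle(17 // 33) for delta in acc if total >= delta]
if idx >= total and total > total:
    total = idx < acc
else:
    idx = idx + 0
record(u)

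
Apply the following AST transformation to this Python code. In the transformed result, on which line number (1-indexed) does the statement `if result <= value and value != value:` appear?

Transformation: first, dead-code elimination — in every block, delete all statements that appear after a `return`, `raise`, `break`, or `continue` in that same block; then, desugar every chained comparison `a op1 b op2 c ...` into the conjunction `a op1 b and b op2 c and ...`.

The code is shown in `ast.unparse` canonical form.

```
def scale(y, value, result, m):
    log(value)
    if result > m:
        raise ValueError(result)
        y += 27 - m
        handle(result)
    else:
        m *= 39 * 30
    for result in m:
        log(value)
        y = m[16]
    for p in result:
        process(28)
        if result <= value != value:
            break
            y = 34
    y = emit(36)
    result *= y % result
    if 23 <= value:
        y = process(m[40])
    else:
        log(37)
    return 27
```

Transformed code:
def scale(y, value, result, m):
    log(value)
    if result > m:
        raise ValueError(result)
    else:
        m *= 39 * 30
    for result in m:
        log(value)
        y = m[16]
    for p in result:
        process(28)
        if result <= value and value != value:
            break
    y = emit(36)
    result *= y % result
    if 23 <= value:
        y = process(m[40])
    else:
        log(37)
    return 27

12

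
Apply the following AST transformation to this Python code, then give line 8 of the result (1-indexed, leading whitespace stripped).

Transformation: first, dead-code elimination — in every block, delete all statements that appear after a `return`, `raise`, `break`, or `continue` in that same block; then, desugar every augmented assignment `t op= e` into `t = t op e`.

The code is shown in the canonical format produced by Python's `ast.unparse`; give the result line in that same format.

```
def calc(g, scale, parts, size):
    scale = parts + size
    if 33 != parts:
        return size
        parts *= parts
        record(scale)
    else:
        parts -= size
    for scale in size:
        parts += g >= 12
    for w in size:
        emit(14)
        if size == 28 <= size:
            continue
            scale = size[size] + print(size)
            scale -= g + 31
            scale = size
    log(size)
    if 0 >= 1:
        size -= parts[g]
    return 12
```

parts = parts + (g >= 12)

Transformed code:
def calc(g, scale, parts, size):
    scale = parts + size
    if 33 != parts:
        return size
    else:
        parts = parts - size
    for scale in size:
        parts = parts + (g >= 12)
    for w in size:
        emit(14)
        if size == 28 <= size:
            continue
    log(size)
    if 0 >= 1:
        size = size - parts[g]
    return 12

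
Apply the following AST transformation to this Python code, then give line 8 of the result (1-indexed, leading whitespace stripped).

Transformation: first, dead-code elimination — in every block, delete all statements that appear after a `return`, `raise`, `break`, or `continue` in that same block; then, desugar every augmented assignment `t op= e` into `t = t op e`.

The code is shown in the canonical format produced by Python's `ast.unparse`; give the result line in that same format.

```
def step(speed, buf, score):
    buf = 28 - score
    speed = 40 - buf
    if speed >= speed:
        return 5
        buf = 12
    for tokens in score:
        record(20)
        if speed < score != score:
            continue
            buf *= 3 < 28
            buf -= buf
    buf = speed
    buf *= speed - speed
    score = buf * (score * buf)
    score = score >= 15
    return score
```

if speed < score != score:

Transformed code:
def step(speed, buf, score):
    buf = 28 - score
    speed = 40 - buf
    if speed >= speed:
        return 5
    for tokens in score:
        record(20)
        if speed < score != score:
            continue
    buf = speed
    buf = buf * (speed - speed)
    score = buf * (score * buf)
    score = score >= 15
    return score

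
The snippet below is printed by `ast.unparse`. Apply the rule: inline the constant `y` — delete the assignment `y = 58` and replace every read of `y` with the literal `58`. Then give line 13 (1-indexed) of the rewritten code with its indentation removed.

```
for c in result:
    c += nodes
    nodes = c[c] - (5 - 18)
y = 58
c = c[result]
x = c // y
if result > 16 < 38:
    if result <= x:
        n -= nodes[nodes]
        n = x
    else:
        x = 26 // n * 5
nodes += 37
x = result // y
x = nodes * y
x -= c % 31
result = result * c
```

x = result // 58

Transformed code:
for c in result:
    c += nodes
    nodes = c[c] - (5 - 18)
c = c[result]
x = c // 58
if result > 16 < 38:
    if result <= x:
        n -= nodes[nodes]
        n = x
    else:
        x = 26 // n * 5
nodes += 37
x = result // 58
x = nodes * 58
x -= c % 31
result = result * c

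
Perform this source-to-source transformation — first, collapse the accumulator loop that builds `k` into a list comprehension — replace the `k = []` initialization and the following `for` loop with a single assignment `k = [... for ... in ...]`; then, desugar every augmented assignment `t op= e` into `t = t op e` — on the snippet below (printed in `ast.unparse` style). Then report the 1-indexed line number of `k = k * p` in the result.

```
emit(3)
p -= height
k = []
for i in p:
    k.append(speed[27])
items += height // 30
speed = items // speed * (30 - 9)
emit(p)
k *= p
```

7

Transformed code:
emit(3)
p = p - height
k = [speed[27] for i in p]
items = items + height // 30
speed = items // speed * (30 - 9)
emit(p)
k = k * p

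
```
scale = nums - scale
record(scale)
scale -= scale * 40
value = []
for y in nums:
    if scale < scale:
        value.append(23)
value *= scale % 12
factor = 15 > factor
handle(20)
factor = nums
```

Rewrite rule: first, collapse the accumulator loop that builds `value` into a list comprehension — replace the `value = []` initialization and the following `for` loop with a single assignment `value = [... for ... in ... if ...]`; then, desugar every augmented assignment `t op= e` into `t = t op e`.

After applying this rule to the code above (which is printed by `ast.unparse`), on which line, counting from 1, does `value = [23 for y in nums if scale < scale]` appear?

Transformed code:
scale = nums - scale
record(scale)
scale = scale - scale * 40
value = [23 for y in nums if scale < scale]
value = value * (scale % 12)
factor = 15 > factor
handle(20)
factor = nums

4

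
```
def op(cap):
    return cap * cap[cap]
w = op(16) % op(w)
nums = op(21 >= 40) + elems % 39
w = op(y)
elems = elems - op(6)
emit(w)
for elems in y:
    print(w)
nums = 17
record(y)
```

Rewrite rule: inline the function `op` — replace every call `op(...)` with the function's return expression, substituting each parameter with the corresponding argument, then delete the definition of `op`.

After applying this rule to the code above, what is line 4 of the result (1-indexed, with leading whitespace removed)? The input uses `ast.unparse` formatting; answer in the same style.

Transformed code:
w = 16 * 16[16] % (w * w[w])
nums = (21 >= 40) * (21 >= 40)[21 >= 40] + elems % 39
w = y * y[y]
elems = elems - 6 * 6[6]
emit(w)
for elems in y:
    print(w)
nums = 17
record(y)

elems = elems - 6 * 6[6]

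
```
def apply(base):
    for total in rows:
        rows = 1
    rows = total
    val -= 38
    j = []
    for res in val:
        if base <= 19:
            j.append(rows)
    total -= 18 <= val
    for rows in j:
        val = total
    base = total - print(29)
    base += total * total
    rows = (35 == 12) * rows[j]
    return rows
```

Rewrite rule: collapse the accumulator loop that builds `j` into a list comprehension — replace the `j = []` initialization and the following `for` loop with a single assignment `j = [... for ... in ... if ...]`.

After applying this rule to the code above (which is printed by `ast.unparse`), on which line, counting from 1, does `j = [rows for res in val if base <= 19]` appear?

Transformed code:
def apply(base):
    for total in rows:
        rows = 1
    rows = total
    val -= 38
    j = [rows for res in val if base <= 19]
    total -= 18 <= val
    for rows in j:
        val = total
    base = total - print(29)
    base += total * total
    rows = (35 == 12) * rows[j]
    return rows

6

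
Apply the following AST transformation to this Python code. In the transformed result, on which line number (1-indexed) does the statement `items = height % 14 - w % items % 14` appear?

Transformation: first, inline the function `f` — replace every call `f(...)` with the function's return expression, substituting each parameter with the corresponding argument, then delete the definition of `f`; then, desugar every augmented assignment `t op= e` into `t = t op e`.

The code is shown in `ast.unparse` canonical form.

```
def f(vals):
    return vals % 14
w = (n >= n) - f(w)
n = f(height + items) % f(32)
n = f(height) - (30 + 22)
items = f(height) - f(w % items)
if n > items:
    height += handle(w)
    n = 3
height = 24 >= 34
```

4

Transformed code:
w = (n >= n) - w % 14
n = (height + items) % 14 % (32 % 14)
n = height % 14 - (30 + 22)
items = height % 14 - w % items % 14
if n > items:
    height = height + handle(w)
    n = 3
height = 24 >= 34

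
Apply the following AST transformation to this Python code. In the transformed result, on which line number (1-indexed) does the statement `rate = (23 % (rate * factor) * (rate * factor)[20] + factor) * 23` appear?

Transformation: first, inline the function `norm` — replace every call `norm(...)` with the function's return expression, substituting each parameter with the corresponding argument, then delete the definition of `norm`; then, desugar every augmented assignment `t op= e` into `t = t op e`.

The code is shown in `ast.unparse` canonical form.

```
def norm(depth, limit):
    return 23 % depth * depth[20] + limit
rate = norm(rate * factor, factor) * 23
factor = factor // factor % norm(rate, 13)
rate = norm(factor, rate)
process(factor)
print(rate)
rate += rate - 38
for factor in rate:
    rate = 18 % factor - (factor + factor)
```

Transformed code:
rate = (23 % (rate * factor) * (rate * factor)[20] + factor) * 23
factor = factor // factor % (23 % rate * rate[20] + 13)
rate = 23 % factor * factor[20] + rate
process(factor)
print(rate)
rate = rate + (rate - 38)
for factor in rate:
    rate = 18 % factor - (factor + factor)

1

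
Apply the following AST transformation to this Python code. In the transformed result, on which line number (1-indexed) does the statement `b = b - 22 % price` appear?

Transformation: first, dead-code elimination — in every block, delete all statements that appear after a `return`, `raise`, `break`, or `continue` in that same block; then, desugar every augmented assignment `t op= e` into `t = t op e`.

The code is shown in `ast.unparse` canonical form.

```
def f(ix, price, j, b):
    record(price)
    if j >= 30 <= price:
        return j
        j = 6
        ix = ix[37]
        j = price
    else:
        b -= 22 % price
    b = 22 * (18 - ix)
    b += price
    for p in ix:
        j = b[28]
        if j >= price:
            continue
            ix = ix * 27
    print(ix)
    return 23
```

6

Transformed code:
def f(ix, price, j, b):
    record(price)
    if j >= 30 <= price:
        return j
    else:
        b = b - 22 % price
    b = 22 * (18 - ix)
    b = b + price
    for p in ix:
        j = b[28]
        if j >= price:
            continue
    print(ix)
    return 23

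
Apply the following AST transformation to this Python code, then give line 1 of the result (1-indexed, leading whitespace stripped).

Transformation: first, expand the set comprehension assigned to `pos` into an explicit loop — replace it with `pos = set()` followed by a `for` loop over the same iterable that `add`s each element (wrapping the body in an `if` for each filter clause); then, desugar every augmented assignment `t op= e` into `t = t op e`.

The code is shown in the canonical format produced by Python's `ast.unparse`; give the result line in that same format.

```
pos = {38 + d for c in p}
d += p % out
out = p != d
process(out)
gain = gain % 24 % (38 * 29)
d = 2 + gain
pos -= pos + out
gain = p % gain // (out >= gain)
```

Transformed code:
pos = set()
for c in p:
    pos.add(38 + d)
d = d + p % out
out = p != d
process(out)
gain = gain % 24 % (38 * 29)
d = 2 + gain
pos = pos - (pos + out)
gain = p % gain // (out >= gain)

pos = set()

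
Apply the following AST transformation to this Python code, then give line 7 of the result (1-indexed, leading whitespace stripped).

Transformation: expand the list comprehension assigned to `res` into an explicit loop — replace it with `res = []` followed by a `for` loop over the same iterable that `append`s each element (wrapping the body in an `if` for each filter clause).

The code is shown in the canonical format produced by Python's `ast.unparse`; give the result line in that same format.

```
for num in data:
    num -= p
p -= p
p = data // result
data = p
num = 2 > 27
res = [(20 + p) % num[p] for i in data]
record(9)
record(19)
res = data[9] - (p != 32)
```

res = []

Transformed code:
for num in data:
    num -= p
p -= p
p = data // result
data = p
num = 2 > 27
res = []
for i in data:
    res.append((20 + p) % num[p])
record(9)
record(19)
res = data[9] - (p != 32)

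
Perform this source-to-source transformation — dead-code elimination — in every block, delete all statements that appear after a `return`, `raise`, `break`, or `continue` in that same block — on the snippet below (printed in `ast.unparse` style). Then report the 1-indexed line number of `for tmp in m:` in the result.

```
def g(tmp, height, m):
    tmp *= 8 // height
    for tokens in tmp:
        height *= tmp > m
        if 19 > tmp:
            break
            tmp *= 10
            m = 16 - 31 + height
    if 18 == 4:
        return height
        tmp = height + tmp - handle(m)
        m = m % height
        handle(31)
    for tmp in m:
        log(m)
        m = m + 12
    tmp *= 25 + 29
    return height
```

9

Transformed code:
def g(tmp, height, m):
    tmp *= 8 // height
    for tokens in tmp:
        height *= tmp > m
        if 19 > tmp:
            break
    if 18 == 4:
        return height
    for tmp in m:
        log(m)
        m = m + 12
    tmp *= 25 + 29
    return height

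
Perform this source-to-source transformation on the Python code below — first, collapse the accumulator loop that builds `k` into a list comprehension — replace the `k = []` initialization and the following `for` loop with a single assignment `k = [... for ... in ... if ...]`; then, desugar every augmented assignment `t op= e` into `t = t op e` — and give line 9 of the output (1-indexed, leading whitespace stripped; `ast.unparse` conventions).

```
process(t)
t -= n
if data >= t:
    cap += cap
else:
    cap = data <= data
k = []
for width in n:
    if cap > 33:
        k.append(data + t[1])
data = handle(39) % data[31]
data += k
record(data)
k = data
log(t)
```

Transformed code:
process(t)
t = t - n
if data >= t:
    cap = cap + cap
else:
    cap = data <= data
k = [data + t[1] for width in n if cap > 33]
data = handle(39) % data[31]
data = data + k
record(data)
k = data
log(t)

data = data + k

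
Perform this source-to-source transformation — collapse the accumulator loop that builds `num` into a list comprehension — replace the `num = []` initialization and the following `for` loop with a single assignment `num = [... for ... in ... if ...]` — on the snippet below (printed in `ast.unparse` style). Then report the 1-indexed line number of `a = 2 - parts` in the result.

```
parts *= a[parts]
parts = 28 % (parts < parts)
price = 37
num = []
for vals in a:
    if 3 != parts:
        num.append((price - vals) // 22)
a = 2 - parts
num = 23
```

Transformed code:
parts *= a[parts]
parts = 28 % (parts < parts)
price = 37
num = [(price - vals) // 22 for vals in a if 3 != parts]
a = 2 - parts
num = 23

5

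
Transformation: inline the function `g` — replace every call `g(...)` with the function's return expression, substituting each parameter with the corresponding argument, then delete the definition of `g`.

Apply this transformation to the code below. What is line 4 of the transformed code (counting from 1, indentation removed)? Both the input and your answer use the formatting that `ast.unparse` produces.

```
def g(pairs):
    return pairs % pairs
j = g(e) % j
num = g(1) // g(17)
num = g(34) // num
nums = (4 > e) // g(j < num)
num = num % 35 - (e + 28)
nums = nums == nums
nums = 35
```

Transformed code:
j = e % e % j
num = 1 % 1 // (17 % 17)
num = 34 % 34 // num
nums = (4 > e) // ((j < num) % (j < num))
num = num % 35 - (e + 28)
nums = nums == nums
nums = 35

nums = (4 > e) // ((j < num) % (j < num))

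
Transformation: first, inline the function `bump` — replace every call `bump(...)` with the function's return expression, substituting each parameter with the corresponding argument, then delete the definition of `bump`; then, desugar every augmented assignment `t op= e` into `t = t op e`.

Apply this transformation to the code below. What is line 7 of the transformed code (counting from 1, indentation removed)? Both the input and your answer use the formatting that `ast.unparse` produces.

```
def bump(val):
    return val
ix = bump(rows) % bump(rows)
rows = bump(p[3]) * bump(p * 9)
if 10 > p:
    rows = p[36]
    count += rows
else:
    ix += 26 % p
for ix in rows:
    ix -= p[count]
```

Transformed code:
ix = rows % rows
rows = p[3] * (p * 9)
if 10 > p:
    rows = p[36]
    count = count + rows
else:
    ix = ix + 26 % p
for ix in rows:
    ix = ix - p[count]

ix = ix + 26 % p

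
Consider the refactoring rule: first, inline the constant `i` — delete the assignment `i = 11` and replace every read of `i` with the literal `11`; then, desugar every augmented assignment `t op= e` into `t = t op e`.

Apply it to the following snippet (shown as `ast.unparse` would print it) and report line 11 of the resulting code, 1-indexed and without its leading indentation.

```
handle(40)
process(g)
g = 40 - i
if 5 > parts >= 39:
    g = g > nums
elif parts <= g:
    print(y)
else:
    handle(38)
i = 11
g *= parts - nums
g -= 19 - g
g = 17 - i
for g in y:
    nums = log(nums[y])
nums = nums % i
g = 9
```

Transformed code:
handle(40)
process(g)
g = 40 - 11
if 5 > parts >= 39:
    g = g > nums
elif parts <= g:
    print(y)
else:
    handle(38)
g = g * (parts - nums)
g = g - (19 - g)
g = 17 - 11
for g in y:
    nums = log(nums[y])
nums = nums % 11
g = 9

g = g - (19 - g)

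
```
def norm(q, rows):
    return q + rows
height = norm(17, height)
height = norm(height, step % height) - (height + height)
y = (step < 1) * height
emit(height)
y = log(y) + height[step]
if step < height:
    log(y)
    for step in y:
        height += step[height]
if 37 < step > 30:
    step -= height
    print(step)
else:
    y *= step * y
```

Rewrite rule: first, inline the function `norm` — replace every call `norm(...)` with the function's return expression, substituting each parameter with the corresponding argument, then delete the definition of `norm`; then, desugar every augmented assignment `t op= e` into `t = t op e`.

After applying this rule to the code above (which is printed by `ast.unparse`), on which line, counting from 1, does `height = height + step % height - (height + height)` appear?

Transformed code:
height = 17 + height
height = height + step % height - (height + height)
y = (step < 1) * height
emit(height)
y = log(y) + height[step]
if step < height:
    log(y)
    for step in y:
        height = height + step[height]
if 37 < step > 30:
    step = step - height
    print(step)
else:
    y = y * (step * y)

2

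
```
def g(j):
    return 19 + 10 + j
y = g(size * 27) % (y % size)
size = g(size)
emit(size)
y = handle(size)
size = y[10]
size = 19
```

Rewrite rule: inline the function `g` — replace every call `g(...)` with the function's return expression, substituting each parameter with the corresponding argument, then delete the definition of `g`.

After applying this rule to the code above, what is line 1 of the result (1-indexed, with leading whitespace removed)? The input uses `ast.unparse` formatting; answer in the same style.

Transformed code:
y = (19 + 10 + size * 27) % (y % size)
size = 19 + 10 + size
emit(size)
y = handle(size)
size = y[10]
size = 19

y = (19 + 10 + size * 27) % (y % size)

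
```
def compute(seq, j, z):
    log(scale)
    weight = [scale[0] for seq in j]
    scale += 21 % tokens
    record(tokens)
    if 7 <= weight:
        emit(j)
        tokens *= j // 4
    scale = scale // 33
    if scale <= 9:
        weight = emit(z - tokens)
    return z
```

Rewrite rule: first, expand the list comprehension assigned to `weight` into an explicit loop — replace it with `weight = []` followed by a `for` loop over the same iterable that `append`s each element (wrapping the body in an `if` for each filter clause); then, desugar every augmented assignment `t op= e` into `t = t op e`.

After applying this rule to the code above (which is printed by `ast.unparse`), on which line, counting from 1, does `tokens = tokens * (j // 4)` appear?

Transformed code:
def compute(seq, j, z):
    log(scale)
    weight = []
    for seq in j:
        weight.append(scale[0])
    scale = scale + 21 % tokens
    record(tokens)
    if 7 <= weight:
        emit(j)
        tokens = tokens * (j // 4)
    scale = scale // 33
    if scale <= 9:
        weight = emit(z - tokens)
    return z

10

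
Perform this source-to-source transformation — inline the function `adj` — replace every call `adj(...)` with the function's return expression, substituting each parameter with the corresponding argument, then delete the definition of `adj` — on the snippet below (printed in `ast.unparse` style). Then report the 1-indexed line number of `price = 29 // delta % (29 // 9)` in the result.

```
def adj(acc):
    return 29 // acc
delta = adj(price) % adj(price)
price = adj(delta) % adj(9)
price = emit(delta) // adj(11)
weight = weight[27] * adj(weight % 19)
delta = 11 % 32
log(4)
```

2

Transformed code:
delta = 29 // price % (29 // price)
price = 29 // delta % (29 // 9)
price = emit(delta) // (29 // 11)
weight = weight[27] * (29 // (weight % 19))
delta = 11 % 32
log(4)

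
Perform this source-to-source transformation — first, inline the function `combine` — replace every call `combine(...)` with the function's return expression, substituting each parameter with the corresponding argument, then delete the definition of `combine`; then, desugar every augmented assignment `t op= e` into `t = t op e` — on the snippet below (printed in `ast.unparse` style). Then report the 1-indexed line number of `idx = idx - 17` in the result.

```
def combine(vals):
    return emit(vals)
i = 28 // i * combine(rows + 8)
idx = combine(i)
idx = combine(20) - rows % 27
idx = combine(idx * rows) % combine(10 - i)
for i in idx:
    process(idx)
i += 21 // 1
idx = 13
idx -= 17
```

Transformed code:
i = 28 // i * emit(rows + 8)
idx = emit(i)
idx = emit(20) - rows % 27
idx = emit(idx * rows) % emit(10 - i)
for i in idx:
    process(idx)
i = i + 21 // 1
idx = 13
idx = idx - 17

9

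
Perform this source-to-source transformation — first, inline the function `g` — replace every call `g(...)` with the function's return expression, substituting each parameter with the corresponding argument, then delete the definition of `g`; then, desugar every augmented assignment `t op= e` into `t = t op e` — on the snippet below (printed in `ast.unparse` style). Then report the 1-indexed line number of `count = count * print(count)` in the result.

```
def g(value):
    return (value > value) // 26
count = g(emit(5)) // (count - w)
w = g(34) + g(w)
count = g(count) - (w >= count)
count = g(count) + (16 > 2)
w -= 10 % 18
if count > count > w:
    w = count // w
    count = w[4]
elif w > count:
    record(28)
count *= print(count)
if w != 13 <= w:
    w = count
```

Transformed code:
count = (emit(5) > emit(5)) // 26 // (count - w)
w = (34 > 34) // 26 + (w > w) // 26
count = (count > count) // 26 - (w >= count)
count = (count > count) // 26 + (16 > 2)
w = w - 10 % 18
if count > count > w:
    w = count // w
    count = w[4]
elif w > count:
    record(28)
count = count * print(count)
if w != 13 <= w:
    w = count

11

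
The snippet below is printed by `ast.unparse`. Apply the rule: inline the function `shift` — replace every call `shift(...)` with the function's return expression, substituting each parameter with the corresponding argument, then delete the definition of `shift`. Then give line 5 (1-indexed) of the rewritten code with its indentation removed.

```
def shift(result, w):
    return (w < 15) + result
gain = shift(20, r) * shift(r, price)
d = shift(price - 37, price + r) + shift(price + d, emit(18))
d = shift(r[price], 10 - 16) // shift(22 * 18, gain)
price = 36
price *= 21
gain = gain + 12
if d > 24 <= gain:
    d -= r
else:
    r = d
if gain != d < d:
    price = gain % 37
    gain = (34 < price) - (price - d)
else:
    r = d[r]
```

Transformed code:
gain = ((r < 15) + 20) * ((price < 15) + r)
d = (price + r < 15) + (price - 37) + ((emit(18) < 15) + (price + d))
d = ((10 - 16 < 15) + r[price]) // ((gain < 15) + 22 * 18)
price = 36
price *= 21
gain = gain + 12
if d > 24 <= gain:
    d -= r
else:
    r = d
if gain != d < d:
    price = gain % 37
    gain = (34 < price) - (price - d)
else:
    r = d[r]

price *= 21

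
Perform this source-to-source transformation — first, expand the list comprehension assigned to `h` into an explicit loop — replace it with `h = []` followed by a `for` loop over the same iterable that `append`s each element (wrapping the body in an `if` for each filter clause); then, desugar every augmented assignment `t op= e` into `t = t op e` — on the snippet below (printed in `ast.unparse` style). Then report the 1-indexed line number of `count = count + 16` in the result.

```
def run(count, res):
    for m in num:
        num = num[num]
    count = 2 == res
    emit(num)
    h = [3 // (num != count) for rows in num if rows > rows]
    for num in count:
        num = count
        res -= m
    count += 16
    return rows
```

Transformed code:
def run(count, res):
    for m in num:
        num = num[num]
    count = 2 == res
    emit(num)
    h = []
    for rows in num:
        if rows > rows:
            h.append(3 // (num != count))
    for num in count:
        num = count
        res = res - m
    count = count + 16
    return rows

13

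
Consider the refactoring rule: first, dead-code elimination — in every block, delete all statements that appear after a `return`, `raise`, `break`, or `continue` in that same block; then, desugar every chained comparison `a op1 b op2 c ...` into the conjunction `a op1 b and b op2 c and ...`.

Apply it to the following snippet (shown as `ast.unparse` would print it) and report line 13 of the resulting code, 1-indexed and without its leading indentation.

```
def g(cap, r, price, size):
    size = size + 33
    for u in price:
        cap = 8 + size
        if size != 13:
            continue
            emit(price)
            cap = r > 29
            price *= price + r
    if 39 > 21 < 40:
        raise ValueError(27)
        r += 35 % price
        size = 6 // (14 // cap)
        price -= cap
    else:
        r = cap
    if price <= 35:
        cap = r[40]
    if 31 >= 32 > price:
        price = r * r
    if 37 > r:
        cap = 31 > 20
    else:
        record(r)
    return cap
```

if 31 >= 32 and 32 > price:

Transformed code:
def g(cap, r, price, size):
    size = size + 33
    for u in price:
        cap = 8 + size
        if size != 13:
            continue
    if 39 > 21 and 21 < 40:
        raise ValueError(27)
    else:
        r = cap
    if price <= 35:
        cap = r[40]
    if 31 >= 32 and 32 > price:
        price = r * r
    if 37 > r:
        cap = 31 > 20
    else:
        record(r)
    return cap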